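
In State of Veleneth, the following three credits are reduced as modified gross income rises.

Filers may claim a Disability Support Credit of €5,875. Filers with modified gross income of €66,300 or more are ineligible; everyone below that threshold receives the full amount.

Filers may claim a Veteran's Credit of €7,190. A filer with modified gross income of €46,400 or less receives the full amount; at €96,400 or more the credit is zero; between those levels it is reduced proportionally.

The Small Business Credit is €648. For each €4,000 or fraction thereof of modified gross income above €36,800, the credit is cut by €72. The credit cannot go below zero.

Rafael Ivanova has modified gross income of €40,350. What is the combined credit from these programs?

Disability Support Credit: €40,350 is below the €66,300 cutoff, so the full €5,875 applies.
Veteran's Credit: €40,350 is at or below the €46,400 threshold, so the full €7,190 applies.
Small Business Credit: income exceeds €36,800 by €3,550, which is 1 full-or-partial €4,000 increment; reduction = 1 × €72 = €72, leaving €576.
Total: €5,875 + €7,190 + €576 = €13,641.

€13,641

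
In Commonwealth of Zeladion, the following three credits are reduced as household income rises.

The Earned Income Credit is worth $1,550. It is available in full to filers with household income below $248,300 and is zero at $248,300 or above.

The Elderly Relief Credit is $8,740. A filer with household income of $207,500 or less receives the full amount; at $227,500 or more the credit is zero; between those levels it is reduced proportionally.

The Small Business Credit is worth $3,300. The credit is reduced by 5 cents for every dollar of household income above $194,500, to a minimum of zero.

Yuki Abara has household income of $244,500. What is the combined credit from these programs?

$2,350

Earned Income Credit: $244,500 is below the $248,300 cutoff, so the full $1,550 applies.
Elderly Relief Credit: $244,500 is at or above $227,500, so the credit is $0.
Small Business Credit: 5% of the $50,000 excess over $194,500 is $2,500; credit = $3,300 − $2,500 = $800.
Total: $1,550 + $0 + $800 = $2,350.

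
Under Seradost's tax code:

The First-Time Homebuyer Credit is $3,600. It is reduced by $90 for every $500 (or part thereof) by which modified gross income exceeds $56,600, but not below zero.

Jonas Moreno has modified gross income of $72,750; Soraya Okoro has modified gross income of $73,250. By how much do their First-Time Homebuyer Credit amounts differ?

Jonas ($72,750): First-Time Homebuyer Credit: income exceeds $56,600 by $16,150, which is 33 full-or-partial $500 increments; reduction = 33 × $90 = $2,970, leaving $630.
Soraya ($73,250): First-Time Homebuyer Credit: income exceeds $56,600 by $16,650, which is 34 full-or-partial $500 increments; reduction = 34 × $90 = $3,060, leaving $540.
Difference: |$630 − $540| = $90.

$90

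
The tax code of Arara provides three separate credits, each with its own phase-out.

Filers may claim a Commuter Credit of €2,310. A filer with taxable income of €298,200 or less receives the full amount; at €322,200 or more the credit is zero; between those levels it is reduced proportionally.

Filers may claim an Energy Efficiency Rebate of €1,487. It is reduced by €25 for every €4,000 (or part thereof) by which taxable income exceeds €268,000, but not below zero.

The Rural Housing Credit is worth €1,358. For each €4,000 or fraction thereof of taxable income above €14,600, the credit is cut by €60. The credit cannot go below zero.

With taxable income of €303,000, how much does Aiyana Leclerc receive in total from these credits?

Commuter Credit: €303,000 is €4,800 into a €24,000 phase-out range, leaving 19,200/24,000 of the credit: €2,310 × 19,200/24,000 = €1,848.
Energy Efficiency Rebate: income exceeds €268,000 by €35,000, which is 9 full-or-partial €4,000 increments; reduction = 9 × €25 = €225, leaving €1,262.
Rural Housing Credit: income exceeds €14,600 by €288,400 → 73 increments × €60 = €4,380 ≥ base, so the credit is €0.
Total: €1,848 + €1,262 + €0 = €3,110.

€3,110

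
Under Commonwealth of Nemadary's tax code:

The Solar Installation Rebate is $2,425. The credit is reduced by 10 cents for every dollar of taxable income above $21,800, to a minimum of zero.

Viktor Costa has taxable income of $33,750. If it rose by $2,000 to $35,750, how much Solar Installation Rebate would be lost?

$200

At $33,750 — 10% of the $11,950 excess over $21,800 is $1,195; credit = $2,425 − $1,195 = $1,230.
At $35,750 — 10% of the $13,950 excess over $21,800 is $1,395; credit = $2,425 − $1,395 = $1,030.
Lost: $1,230 − $1,030 = $200.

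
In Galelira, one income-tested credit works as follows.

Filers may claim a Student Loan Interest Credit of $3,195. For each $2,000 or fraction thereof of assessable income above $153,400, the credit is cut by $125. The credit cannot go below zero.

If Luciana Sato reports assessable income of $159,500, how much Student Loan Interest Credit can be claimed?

Student Loan Interest Credit: income exceeds $153,400 by $6,100, which is 4 full-or-partial $2,000 increments; reduction = 4 × $125 = $500, leaving $2,695.

$2,695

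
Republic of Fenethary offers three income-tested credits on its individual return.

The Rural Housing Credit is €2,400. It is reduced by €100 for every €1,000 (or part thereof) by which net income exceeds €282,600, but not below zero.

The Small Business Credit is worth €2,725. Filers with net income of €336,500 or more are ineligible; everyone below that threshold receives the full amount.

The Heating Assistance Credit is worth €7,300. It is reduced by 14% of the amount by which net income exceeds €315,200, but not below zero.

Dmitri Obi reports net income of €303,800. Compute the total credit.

Rural Housing Credit: income exceeds €282,600 by €21,200, which is 22 full-or-partial €1,000 increments; reduction = 22 × €100 = €2,200, leaving €200.
Small Business Credit: €303,800 is below the €336,500 cutoff, so the full €2,725 applies.
Heating Assistance Credit: €303,800 is at or below the €315,200 threshold, so the full €7,300 applies.
Total: €200 + €2,725 + €7,300 = €10,225.

€10,225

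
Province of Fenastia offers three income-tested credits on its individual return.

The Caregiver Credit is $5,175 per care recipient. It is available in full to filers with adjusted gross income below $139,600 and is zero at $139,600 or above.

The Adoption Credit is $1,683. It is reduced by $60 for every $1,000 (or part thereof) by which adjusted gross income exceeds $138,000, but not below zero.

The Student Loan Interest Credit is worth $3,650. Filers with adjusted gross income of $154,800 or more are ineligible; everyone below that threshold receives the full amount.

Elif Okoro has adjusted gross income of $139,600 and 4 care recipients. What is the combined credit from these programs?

$5,213

Caregiver Credit: base = 4 × $5,175 = $20,700. $139,600 meets or exceeds the $139,600 cutoff, so the credit is $0.
Adoption Credit: income exceeds $138,000 by $1,600, which is 2 full-or-partial $1,000 increments; reduction = 2 × $60 = $120, leaving $1,563.
Student Loan Interest Credit: $139,600 is below the $154,800 cutoff, so the full $3,650 applies.
Total: $0 + $1,563 + $3,650 = $5,213.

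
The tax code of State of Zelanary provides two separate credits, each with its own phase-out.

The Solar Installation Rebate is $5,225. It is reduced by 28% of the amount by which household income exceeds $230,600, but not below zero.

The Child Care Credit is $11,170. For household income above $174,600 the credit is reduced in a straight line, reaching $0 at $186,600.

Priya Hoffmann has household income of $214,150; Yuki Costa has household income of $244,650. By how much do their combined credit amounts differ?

Priya ($214,150): Solar Installation Rebate: $214,150 is at or below the $230,600 threshold, so the full $5,225 applies. Child Care Credit: $214,150 is at or above $186,600, so the credit is $0. total $5,225 + $0 = $5,225
Yuki ($244,650): Solar Installation Rebate: 28% of the $14,050 excess over $230,600 is $3,934; credit = $5,225 − $3,934 = $1,291. Child Care Credit: $244,650 is at or above $186,600, so the credit is $0. total $1,291 + $0 = $1,291
Difference: |$5,225 − $1,291| = $3,934.

$3,934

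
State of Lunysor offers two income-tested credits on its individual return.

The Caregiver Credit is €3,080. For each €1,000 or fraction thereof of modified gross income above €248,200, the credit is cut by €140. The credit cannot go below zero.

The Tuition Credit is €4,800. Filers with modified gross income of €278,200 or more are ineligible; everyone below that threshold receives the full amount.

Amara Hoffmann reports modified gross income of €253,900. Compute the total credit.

€7,040

Caregiver Credit: income exceeds €248,200 by €5,700, which is 6 full-or-partial €1,000 increments; reduction = 6 × €140 = €840, leaving €2,240.
Tuition Credit: €253,900 is below the €278,200 cutoff, so the full €4,800 applies.
Total: €2,240 + €4,800 = €7,040.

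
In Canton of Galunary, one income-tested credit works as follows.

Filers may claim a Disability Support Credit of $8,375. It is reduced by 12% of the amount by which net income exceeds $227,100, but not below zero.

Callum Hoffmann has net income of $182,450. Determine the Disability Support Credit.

Disability Support Credit: $182,450 is at or below the $227,100 threshold, so the full $8,375 applies.

$8,375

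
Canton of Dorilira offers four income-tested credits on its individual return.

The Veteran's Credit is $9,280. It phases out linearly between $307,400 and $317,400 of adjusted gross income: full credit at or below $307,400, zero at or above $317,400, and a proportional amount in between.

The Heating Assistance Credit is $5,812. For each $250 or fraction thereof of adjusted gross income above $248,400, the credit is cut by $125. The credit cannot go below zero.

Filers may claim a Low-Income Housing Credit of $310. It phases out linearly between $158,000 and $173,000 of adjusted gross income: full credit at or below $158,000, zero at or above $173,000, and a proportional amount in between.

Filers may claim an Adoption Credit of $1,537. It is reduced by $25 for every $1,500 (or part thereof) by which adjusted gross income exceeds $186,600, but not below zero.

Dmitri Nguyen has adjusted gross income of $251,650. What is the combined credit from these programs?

$13,904

Veteran's Credit: $251,650 is at or below the $307,400 threshold, so the full $9,280 applies.
Heating Assistance Credit: income exceeds $248,400 by $3,250, which is 13 full-or-partial $250 increments; reduction = 13 × $125 = $1,625, leaving $4,187.
Low-Income Housing Credit: $251,650 is at or above $173,000, so the credit is $0.
Adoption Credit: income exceeds $186,600 by $65,050, which is 44 full-or-partial $1,500 increments; reduction = 44 × $25 = $1,100, leaving $437.
Total: $9,280 + $4,187 + $0 + $437 = $13,904.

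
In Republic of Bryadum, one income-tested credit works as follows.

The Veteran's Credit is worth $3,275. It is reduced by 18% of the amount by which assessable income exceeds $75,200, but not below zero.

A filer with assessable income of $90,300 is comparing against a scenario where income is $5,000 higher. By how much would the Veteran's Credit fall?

At $90,300 — 18% of the $15,100 excess over $75,200 is $2,718; credit = $3,275 − $2,718 = $557.
At $95,300 — 18% of the $20,100 excess over $75,200 is $3,618 ≥ base, so the credit is $0.
Lost: $557 − $0 = $557.

$557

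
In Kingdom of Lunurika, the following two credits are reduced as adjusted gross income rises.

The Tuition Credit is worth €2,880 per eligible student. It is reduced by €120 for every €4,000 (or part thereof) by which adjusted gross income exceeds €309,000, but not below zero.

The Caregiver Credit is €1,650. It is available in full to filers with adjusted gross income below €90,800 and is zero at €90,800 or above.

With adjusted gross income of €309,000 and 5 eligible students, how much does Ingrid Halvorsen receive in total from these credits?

€14,400

Tuition Credit: base = 5 × €2,880 = €14,400. €309,000 is at or below the €309,000 threshold, so the full €14,400 applies.
Caregiver Credit: €309,000 meets or exceeds the €90,800 cutoff, so the credit is €0.
Total: €14,400 + €0 = €14,400.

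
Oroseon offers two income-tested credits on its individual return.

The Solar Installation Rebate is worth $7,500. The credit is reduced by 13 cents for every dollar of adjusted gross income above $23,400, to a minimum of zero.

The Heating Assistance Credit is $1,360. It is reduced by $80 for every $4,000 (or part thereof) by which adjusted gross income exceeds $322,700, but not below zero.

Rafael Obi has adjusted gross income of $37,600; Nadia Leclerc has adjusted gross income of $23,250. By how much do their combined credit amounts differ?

$1,846

Rafael ($37,600): Solar Installation Rebate: 13% of the $14,200 excess over $23,400 is $1,846; credit = $7,500 − $1,846 = $5,654. Heating Assistance Credit: $37,600 is at or below the $322,700 threshold, so the full $1,360 applies. total $5,654 + $1,360 = $7,014
Nadia ($23,250): Solar Installation Rebate: $23,250 is at or below the $23,400 threshold, so the full $7,500 applies. Heating Assistance Credit: $23,250 is at or below the $322,700 threshold, so the full $1,360 applies. total $7,500 + $1,360 = $8,860
Difference: |$7,014 − $8,860| = $1,846.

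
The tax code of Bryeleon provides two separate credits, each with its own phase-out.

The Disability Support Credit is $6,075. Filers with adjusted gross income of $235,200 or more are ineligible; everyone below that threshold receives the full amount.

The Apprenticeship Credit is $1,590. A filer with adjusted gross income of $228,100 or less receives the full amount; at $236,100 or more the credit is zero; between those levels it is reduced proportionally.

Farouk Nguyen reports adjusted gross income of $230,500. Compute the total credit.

Disability Support Credit: $230,500 is below the $235,200 cutoff, so the full $6,075 applies.
Apprenticeship Credit: $230,500 is $2,400 into a $8,000 phase-out range, leaving 5,600/8,000 of the credit: $1,590 × 5,600/8,000 = $1,113.
Total: $6,075 + $1,113 = $7,188.

$7,188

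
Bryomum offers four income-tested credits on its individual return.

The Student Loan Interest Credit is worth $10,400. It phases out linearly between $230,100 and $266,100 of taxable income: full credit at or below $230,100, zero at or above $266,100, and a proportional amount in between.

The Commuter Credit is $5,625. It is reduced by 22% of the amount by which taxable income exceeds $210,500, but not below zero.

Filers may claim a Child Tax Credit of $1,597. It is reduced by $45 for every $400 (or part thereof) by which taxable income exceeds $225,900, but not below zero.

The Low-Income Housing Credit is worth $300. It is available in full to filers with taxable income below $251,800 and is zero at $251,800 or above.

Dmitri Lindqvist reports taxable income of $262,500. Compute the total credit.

$1,040

Student Loan Interest Credit: $262,500 is $32,400 into a $36,000 phase-out range, leaving 3,600/36,000 of the credit: $10,400 × 3,600/36,000 = $1,040.
Commuter Credit: 22% of the $52,000 excess over $210,500 is $11,440 ≥ base, so the credit is $0.
Child Tax Credit: income exceeds $225,900 by $36,600 → 92 increments × $45 = $4,140 ≥ base, so the credit is $0.
Low-Income Housing Credit: $262,500 meets or exceeds the $251,800 cutoff, so the credit is $0.
Total: $1,040 + $0 + $0 + $0 = $1,040.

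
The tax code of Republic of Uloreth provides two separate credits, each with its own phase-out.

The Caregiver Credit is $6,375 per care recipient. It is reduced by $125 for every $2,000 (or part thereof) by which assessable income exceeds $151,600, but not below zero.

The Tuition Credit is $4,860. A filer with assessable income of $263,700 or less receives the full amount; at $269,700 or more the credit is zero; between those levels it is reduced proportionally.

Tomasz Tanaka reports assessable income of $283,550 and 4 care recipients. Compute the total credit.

Caregiver Credit: base = 4 × $6,375 = $25,500. income exceeds $151,600 by $131,950, which is 66 full-or-partial $2,000 increments; reduction = 66 × $125 = $8,250, leaving $17,250.
Tuition Credit: $283,550 is at or above $269,700, so the credit is $0.
Total: $17,250 + $0 = $17,250.

$17,250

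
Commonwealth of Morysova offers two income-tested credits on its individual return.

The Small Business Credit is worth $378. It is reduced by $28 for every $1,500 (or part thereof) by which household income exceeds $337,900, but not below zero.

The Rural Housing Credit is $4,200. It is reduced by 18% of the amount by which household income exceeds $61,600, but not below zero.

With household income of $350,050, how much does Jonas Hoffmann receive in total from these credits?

Small Business Credit: income exceeds $337,900 by $12,150, which is 9 full-or-partial $1,500 increments; reduction = 9 × $28 = $252, leaving $126.
Rural Housing Credit: 18% of the $288,450 excess over $61,600 is $51,921 ≥ base, so the credit is $0.
Total: $126 + $0 = $126.

$126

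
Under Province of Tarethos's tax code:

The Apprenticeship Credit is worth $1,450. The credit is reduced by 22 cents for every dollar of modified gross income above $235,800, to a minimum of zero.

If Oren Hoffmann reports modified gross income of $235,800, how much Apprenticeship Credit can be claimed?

$1,450

Apprenticeship Credit: $235,800 is at or below the $235,800 threshold, so the full $1,450 applies.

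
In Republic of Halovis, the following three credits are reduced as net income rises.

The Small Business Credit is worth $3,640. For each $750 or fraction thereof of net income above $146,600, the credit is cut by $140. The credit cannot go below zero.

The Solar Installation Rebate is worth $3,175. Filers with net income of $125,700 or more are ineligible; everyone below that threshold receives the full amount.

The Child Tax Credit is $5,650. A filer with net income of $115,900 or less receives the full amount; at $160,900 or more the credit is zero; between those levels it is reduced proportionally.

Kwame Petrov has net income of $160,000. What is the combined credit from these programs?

Small Business Credit: income exceeds $146,600 by $13,400, which is 18 full-or-partial $750 increments; reduction = 18 × $140 = $2,520, leaving $1,120.
Solar Installation Rebate: $160,000 meets or exceeds the $125,700 cutoff, so the credit is $0.
Child Tax Credit: $160,000 is $44,100 into a $45,000 phase-out range, leaving 900/45,000 of the credit: $5,650 × 900/45,000 = $113.
Total: $1,120 + $0 + $113 = $1,233.

$1,233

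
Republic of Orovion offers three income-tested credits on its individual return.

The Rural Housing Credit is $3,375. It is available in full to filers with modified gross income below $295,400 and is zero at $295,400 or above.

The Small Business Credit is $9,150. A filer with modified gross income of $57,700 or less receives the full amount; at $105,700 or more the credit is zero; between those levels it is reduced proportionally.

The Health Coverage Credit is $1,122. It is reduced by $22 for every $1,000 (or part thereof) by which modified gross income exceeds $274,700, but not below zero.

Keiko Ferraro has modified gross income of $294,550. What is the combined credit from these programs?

$4,057

Rural Housing Credit: $294,550 is below the $295,400 cutoff, so the full $3,375 applies.
Small Business Credit: $294,550 is at or above $105,700, so the credit is $0.
Health Coverage Credit: income exceeds $274,700 by $19,850, which is 20 full-or-partial $1,000 increments; reduction = 20 × $22 = $440, leaving $682.
Total: $3,375 + $0 + $682 = $4,057.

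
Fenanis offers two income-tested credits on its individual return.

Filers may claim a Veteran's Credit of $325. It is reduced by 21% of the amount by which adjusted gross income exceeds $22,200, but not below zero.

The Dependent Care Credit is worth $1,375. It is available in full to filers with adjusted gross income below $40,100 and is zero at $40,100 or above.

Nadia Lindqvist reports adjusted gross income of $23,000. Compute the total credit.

Veteran's Credit: 21% of the $800 excess over $22,200 is $168; credit = $325 − $168 = $157.
Dependent Care Credit: $23,000 is below the $40,100 cutoff, so the full $1,375 applies.
Total: $157 + $1,375 = $1,532.

$1,532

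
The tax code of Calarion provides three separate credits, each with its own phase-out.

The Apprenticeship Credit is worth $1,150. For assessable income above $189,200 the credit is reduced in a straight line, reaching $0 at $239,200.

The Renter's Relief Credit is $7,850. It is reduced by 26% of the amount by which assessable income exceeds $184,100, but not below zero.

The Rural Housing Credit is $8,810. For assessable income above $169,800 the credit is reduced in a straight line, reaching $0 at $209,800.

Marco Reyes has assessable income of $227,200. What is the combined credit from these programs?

$276

Apprenticeship Credit: $227,200 is $38,000 into a $50,000 phase-out range, leaving 12,000/50,000 of the credit: $1,150 × 12,000/50,000 = $276.
Renter's Relief Credit: 26% of the $43,100 excess over $184,100 is $11,206 ≥ base, so the credit is $0.
Rural Housing Credit: $227,200 is at or above $209,800, so the credit is $0.
Total: $276 + $0 + $0 = $276.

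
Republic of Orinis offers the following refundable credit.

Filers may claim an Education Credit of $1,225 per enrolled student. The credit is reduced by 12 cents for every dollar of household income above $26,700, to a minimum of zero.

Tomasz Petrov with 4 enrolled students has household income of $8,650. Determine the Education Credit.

Education Credit: base = 4 × $1,225 = $4,900. $8,650 is at or below the $26,700 threshold, so the full $4,900 applies.

$4,900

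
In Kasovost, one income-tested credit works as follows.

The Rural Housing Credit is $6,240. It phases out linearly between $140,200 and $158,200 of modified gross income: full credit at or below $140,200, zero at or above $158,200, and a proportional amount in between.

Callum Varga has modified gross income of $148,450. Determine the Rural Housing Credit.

$3,380

Rural Housing Credit: $148,450 is $8,250 into a $18,000 phase-out range, leaving 9,750/18,000 of the credit: $6,240 × 9,750/18,000 = $3,380.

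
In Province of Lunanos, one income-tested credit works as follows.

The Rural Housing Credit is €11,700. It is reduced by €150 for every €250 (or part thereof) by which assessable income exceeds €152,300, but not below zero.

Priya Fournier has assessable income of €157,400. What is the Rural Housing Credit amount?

€8,550

Rural Housing Credit: income exceeds €152,300 by €5,100, which is 21 full-or-partial €250 increments; reduction = 21 × €150 = €3,150, leaving €8,550.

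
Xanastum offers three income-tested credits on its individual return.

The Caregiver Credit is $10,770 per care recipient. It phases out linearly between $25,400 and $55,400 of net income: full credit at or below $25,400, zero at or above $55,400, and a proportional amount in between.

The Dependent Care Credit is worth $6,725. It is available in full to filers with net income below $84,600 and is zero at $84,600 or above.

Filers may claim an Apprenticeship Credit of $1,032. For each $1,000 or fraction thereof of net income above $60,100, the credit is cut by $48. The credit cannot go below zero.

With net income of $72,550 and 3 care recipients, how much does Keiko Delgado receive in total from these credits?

$7,133

Caregiver Credit: base = 3 × $10,770 = $32,310. $72,550 is at or above $55,400, so the credit is $0.
Dependent Care Credit: $72,550 is below the $84,600 cutoff, so the full $6,725 applies.
Apprenticeship Credit: income exceeds $60,100 by $12,450, which is 13 full-or-partial $1,000 increments; reduction = 13 × $48 = $624, leaving $408.
Total: $0 + $6,725 + $408 = $7,133.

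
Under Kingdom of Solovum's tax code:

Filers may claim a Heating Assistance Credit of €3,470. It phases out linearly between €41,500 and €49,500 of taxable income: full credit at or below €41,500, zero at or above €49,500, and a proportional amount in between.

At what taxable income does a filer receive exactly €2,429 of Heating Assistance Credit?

€2,429 is 2,429/3,470 of the full €3,470, so 1,041/3,470 of the €8,000 range has been used: income = €41,500 + €8,000 × 1,041/3,470 = €43,900.

€43,900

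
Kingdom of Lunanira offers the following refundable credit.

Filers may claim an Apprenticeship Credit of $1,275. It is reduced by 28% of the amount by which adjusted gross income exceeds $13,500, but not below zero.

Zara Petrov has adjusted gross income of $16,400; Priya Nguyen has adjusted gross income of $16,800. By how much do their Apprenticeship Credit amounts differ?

Zara ($16,400): Apprenticeship Credit: 28% of the $2,900 excess over $13,500 is $812; credit = $1,275 − $812 = $463.
Priya ($16,800): Apprenticeship Credit: 28% of the $3,300 excess over $13,500 is $924; credit = $1,275 − $924 = $351.
Difference: |$463 − $351| = $112.

$112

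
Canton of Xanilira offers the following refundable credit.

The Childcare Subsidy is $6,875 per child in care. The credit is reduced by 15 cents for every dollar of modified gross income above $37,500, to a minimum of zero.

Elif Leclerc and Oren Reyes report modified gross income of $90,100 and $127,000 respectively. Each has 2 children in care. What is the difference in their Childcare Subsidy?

Elif ($90,100): Childcare Subsidy: base = 2 × $6,875 = $13,750. 15% of the $52,600 excess over $37,500 is $7,890; credit = $13,750 − $7,890 = $5,860.
Oren ($127,000): Childcare Subsidy: base = 2 × $6,875 = $13,750. 15% of the $89,500 excess over $37,500 is $13,425; credit = $13,750 − $13,425 = $325.
Difference: |$5,860 − $325| = $5,535.

$5,535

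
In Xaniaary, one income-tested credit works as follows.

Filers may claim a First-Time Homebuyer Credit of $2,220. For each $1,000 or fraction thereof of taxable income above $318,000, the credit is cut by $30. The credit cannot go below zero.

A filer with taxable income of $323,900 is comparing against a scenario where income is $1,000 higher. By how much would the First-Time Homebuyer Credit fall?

At $323,900 — income exceeds $318,000 by $5,900, which is 6 full-or-partial $1,000 increments; reduction = 6 × $30 = $180, leaving $2,040.
At $324,900 — income exceeds $318,000 by $6,900, which is 7 full-or-partial $1,000 increments; reduction = 7 × $30 = $210, leaving $2,010.
Lost: $2,040 − $2,010 = $30.

$30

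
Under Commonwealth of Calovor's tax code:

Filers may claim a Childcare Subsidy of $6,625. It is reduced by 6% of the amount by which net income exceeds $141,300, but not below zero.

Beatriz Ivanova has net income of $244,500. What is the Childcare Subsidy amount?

Childcare Subsidy: 6% of the $103,200 excess over $141,300 is $6,192; credit = $6,625 − $6,192 = $433.

$433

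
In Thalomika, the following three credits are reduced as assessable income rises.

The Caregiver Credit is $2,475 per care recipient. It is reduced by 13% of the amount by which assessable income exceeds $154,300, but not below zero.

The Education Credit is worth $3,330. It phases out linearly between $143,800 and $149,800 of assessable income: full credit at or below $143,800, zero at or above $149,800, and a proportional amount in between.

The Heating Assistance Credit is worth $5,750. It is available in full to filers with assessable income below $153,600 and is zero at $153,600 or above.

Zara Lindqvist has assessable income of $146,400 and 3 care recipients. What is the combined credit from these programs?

Caregiver Credit: base = 3 × $2,475 = $7,425. $146,400 is at or below the $154,300 threshold, so the full $7,425 applies.
Education Credit: $146,400 is $2,600 into a $6,000 phase-out range, leaving 3,400/6,000 of the credit: $3,330 × 3,400/6,000 = $1,887.
Heating Assistance Credit: $146,400 is below the $153,600 cutoff, so the full $5,750 applies.
Total: $7,425 + $1,887 + $5,750 = $15,062.

$15,062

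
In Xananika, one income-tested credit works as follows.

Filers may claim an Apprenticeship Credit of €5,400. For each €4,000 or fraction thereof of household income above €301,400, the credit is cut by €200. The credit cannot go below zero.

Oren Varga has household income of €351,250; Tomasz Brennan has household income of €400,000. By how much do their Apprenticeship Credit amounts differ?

Oren (€351,250): Apprenticeship Credit: income exceeds €301,400 by €49,850, which is 13 full-or-partial €4,000 increments; reduction = 13 × €200 = €2,600, leaving €2,800.
Tomasz (€400,000): Apprenticeship Credit: income exceeds €301,400 by €98,600, which is 25 full-or-partial €4,000 increments; reduction = 25 × €200 = €5,000, leaving €400.
Difference: |€2,800 − €400| = €2,400.

€2,400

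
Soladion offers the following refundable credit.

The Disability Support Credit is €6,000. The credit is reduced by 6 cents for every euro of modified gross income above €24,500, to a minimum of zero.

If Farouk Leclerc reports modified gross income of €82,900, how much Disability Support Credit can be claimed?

€2,496

Disability Support Credit: 6% of the €58,400 excess over €24,500 is €3,504; credit = €6,000 − €3,504 = €2,496.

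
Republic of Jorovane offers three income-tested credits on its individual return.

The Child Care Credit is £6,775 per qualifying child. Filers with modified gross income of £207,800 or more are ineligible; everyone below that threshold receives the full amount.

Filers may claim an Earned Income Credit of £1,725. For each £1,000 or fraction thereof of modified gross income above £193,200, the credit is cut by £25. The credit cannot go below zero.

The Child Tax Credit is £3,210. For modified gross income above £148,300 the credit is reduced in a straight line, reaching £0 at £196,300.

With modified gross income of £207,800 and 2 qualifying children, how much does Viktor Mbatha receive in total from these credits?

Child Care Credit: base = 2 × £6,775 = £13,550. £207,800 meets or exceeds the £207,800 cutoff, so the credit is £0.
Earned Income Credit: income exceeds £193,200 by £14,600, which is 15 full-or-partial £1,000 increments; reduction = 15 × £25 = £375, leaving £1,350.
Child Tax Credit: £207,800 is at or above £196,300, so the credit is £0.
Total: £0 + £1,350 + £0 = £1,350.

£1,350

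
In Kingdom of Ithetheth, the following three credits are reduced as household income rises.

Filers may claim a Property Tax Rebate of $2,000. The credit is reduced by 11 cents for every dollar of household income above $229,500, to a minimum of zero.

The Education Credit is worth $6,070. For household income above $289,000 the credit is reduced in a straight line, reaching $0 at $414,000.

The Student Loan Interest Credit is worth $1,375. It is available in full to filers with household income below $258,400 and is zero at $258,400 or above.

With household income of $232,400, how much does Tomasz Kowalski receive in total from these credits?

Property Tax Rebate: 11% of the $2,900 excess over $229,500 is $319; credit = $2,000 − $319 = $1,681.
Education Credit: $232,400 is at or below the $289,000 threshold, so the full $6,070 applies.
Student Loan Interest Credit: $232,400 is below the $258,400 cutoff, so the full $1,375 applies.
Total: $1,681 + $6,070 + $1,375 = $9,126.

$9,126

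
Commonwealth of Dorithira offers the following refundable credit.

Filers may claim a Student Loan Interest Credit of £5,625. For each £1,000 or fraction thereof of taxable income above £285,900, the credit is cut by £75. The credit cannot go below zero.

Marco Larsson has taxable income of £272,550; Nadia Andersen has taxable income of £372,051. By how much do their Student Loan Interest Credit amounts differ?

Marco (£272,550): Student Loan Interest Credit: £272,550 is at or below the £285,900 threshold, so the full £5,625 applies.
Nadia (£372,051): Student Loan Interest Credit: income exceeds £285,900 by £86,151 → 87 increments × £75 = £6,525 ≥ base, so the credit is £0.
Difference: |£5,625 − £0| = £5,625.

£5,625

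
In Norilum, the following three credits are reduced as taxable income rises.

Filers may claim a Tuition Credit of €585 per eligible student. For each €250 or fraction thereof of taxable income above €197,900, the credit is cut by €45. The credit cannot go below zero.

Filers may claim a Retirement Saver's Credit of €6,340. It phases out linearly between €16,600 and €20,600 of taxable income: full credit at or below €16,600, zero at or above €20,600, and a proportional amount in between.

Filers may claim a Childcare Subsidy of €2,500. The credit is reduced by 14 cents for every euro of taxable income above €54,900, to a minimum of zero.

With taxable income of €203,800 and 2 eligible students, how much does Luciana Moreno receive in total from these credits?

€90

Tuition Credit: base = 2 × €585 = €1,170. income exceeds €197,900 by €5,900, which is 24 full-or-partial €250 increments; reduction = 24 × €45 = €1,080, leaving €90.
Retirement Saver's Credit: €203,800 is at or above €20,600, so the credit is €0.
Childcare Subsidy: 14% of the €148,900 excess over €54,900 is €20,846 ≥ base, so the credit is €0.
Total: €90 + €0 + €0 = €90.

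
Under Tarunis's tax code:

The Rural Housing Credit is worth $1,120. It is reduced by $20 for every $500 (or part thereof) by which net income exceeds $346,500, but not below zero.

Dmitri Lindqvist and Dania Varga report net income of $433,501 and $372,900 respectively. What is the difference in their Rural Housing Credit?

Dmitri ($433,501): Rural Housing Credit: income exceeds $346,500 by $87,001 → 175 increments × $20 = $3,500 ≥ base, so the credit is $0.
Dania ($372,900): Rural Housing Credit: income exceeds $346,500 by $26,400, which is 53 full-or-partial $500 increments; reduction = 53 × $20 = $1,060, leaving $60.
Difference: |$0 − $60| = $60.

$60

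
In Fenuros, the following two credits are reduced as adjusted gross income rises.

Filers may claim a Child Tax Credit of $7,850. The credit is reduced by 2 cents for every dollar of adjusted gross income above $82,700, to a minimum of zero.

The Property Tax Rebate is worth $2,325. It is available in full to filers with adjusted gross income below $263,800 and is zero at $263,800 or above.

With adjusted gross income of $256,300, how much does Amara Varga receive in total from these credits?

$6,703

Child Tax Credit: 2% of the $173,600 excess over $82,700 is $3,472; credit = $7,850 − $3,472 = $4,378.
Property Tax Rebate: $256,300 is below the $263,800 cutoff, so the full $2,325 applies.
Total: $4,378 + $2,325 = $6,703.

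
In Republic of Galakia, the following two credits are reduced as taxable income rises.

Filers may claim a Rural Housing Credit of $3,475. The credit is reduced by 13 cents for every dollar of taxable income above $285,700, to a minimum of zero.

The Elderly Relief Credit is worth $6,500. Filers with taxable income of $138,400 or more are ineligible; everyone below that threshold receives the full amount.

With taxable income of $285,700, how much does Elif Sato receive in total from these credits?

Rural Housing Credit: $285,700 is at or below the $285,700 threshold, so the full $3,475 applies.
Elderly Relief Credit: $285,700 meets or exceeds the $138,400 cutoff, so the credit is $0.
Total: $3,475 + $0 = $3,475.

$3,475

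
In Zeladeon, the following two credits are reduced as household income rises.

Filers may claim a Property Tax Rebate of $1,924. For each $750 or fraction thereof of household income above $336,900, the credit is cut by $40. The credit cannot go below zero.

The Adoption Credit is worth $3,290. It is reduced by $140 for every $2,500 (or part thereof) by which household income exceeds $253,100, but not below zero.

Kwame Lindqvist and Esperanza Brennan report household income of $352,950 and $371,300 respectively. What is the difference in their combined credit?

$960

Kwame ($352,950): Property Tax Rebate: income exceeds $336,900 by $16,050, which is 22 full-or-partial $750 increments; reduction = 22 × $40 = $880, leaving $1,044. Adoption Credit: income exceeds $253,100 by $99,850 → 40 increments × $140 = $5,600 ≥ base, so the credit is $0. total $1,044 + $0 = $1,044
Esperanza ($371,300): Property Tax Rebate: income exceeds $336,900 by $34,400, which is 46 full-or-partial $750 increments; reduction = 46 × $40 = $1,840, leaving $84. Adoption Credit: income exceeds $253,100 by $118,200 → 48 increments × $140 = $6,720 ≥ base, so the credit is $0. total $84 + $0 = $84
Difference: |$1,044 − $84| = $960.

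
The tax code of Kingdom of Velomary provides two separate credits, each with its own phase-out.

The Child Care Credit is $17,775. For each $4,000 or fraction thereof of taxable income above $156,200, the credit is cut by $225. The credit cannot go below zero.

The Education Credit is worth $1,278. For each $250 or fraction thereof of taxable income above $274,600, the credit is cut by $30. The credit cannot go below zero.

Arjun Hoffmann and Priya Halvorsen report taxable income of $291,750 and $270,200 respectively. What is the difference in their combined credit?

Arjun ($291,750): Child Care Credit: income exceeds $156,200 by $135,550, which is 34 full-or-partial $4,000 increments; reduction = 34 × $225 = $7,650, leaving $10,125. Education Credit: income exceeds $274,600 by $17,150 → 69 increments × $30 = $2,070 ≥ base, so the credit is $0. total $10,125 + $0 = $10,125
Priya ($270,200): Child Care Credit: income exceeds $156,200 by $114,000, which is 29 full-or-partial $4,000 increments; reduction = 29 × $225 = $6,525, leaving $11,250. Education Credit: $270,200 is at or below the $274,600 threshold, so the full $1,278 applies. total $11,250 + $1,278 = $12,528
Difference: |$10,125 − $12,528| = $2,403.

$2,403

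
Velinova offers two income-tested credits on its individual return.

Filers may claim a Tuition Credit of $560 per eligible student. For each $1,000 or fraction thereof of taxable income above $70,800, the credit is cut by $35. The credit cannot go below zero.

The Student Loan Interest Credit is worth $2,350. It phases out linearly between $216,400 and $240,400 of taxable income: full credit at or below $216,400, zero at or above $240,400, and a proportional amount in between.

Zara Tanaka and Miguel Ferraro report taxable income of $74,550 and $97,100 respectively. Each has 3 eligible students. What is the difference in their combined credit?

Zara ($74,550): Tuition Credit: base = 3 × $560 = $1,680. income exceeds $70,800 by $3,750, which is 4 full-or-partial $1,000 increments; reduction = 4 × $35 = $140, leaving $1,540. Student Loan Interest Credit: $74,550 is at or below the $216,400 threshold, so the full $2,350 applies. total $1,540 + $2,350 = $3,890
Miguel ($97,100): Tuition Credit: base = 3 × $560 = $1,680. income exceeds $70,800 by $26,300, which is 27 full-or-partial $1,000 increments; reduction = 27 × $35 = $945, leaving $735. Student Loan Interest Credit: $97,100 is at or below the $216,400 threshold, so the full $2,350 applies. total $735 + $2,350 = $3,085
Difference: |$3,890 − $3,085| = $805.

$805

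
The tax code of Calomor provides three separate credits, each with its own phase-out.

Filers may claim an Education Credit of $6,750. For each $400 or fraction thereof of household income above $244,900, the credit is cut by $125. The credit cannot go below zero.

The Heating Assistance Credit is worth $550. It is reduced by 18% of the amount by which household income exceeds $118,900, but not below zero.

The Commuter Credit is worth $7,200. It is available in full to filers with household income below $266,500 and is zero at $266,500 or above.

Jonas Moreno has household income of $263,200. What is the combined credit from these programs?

$8,200

Education Credit: income exceeds $244,900 by $18,300, which is 46 full-or-partial $400 increments; reduction = 46 × $125 = $5,750, leaving $1,000.
Heating Assistance Credit: 18% of the $144,300 excess over $118,900 is $25,974 ≥ base, so the credit is $0.
Commuter Credit: $263,200 is below the $266,500 cutoff, so the full $7,200 applies.
Total: $1,000 + $0 + $7,200 = $8,200.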